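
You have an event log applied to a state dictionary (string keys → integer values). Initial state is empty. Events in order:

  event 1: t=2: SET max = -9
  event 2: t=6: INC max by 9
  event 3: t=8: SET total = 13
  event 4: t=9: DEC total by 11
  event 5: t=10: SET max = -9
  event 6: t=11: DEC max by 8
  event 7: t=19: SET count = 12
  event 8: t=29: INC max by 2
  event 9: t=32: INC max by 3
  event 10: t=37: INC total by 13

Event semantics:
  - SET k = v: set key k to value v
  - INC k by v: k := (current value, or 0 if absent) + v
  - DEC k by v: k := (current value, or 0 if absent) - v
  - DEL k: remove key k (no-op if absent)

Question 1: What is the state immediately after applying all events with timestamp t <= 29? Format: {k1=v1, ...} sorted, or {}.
Answer: {count=12, max=-15, total=2}

Derivation:
Apply events with t <= 29 (8 events):
  after event 1 (t=2: SET max = -9): {max=-9}
  after event 2 (t=6: INC max by 9): {max=0}
  after event 3 (t=8: SET total = 13): {max=0, total=13}
  after event 4 (t=9: DEC total by 11): {max=0, total=2}
  after event 5 (t=10: SET max = -9): {max=-9, total=2}
  after event 6 (t=11: DEC max by 8): {max=-17, total=2}
  after event 7 (t=19: SET count = 12): {count=12, max=-17, total=2}
  after event 8 (t=29: INC max by 2): {count=12, max=-15, total=2}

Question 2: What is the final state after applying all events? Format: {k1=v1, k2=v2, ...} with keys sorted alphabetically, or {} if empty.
  after event 1 (t=2: SET max = -9): {max=-9}
  after event 2 (t=6: INC max by 9): {max=0}
  after event 3 (t=8: SET total = 13): {max=0, total=13}
  after event 4 (t=9: DEC total by 11): {max=0, total=2}
  after event 5 (t=10: SET max = -9): {max=-9, total=2}
  after event 6 (t=11: DEC max by 8): {max=-17, total=2}
  after event 7 (t=19: SET count = 12): {count=12, max=-17, total=2}
  after event 8 (t=29: INC max by 2): {count=12, max=-15, total=2}
  after event 9 (t=32: INC max by 3): {count=12, max=-12, total=2}
  after event 10 (t=37: INC total by 13): {count=12, max=-12, total=15}

Answer: {count=12, max=-12, total=15}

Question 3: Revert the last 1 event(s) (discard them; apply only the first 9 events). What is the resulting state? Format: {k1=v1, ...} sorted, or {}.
Answer: {count=12, max=-12, total=2}

Derivation:
Keep first 9 events (discard last 1):
  after event 1 (t=2: SET max = -9): {max=-9}
  after event 2 (t=6: INC max by 9): {max=0}
  after event 3 (t=8: SET total = 13): {max=0, total=13}
  after event 4 (t=9: DEC total by 11): {max=0, total=2}
  after event 5 (t=10: SET max = -9): {max=-9, total=2}
  after event 6 (t=11: DEC max by 8): {max=-17, total=2}
  after event 7 (t=19: SET count = 12): {count=12, max=-17, total=2}
  after event 8 (t=29: INC max by 2): {count=12, max=-15, total=2}
  after event 9 (t=32: INC max by 3): {count=12, max=-12, total=2}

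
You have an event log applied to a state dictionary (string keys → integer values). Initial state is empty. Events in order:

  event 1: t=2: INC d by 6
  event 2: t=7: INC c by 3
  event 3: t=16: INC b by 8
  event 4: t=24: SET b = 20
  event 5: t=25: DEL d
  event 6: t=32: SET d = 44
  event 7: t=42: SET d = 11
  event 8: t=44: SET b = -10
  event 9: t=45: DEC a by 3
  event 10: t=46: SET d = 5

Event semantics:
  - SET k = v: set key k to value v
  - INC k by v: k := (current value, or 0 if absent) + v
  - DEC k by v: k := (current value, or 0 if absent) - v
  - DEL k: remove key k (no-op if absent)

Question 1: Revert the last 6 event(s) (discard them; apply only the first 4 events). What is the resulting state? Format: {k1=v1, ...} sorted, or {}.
Keep first 4 events (discard last 6):
  after event 1 (t=2: INC d by 6): {d=6}
  after event 2 (t=7: INC c by 3): {c=3, d=6}
  after event 3 (t=16: INC b by 8): {b=8, c=3, d=6}
  after event 4 (t=24: SET b = 20): {b=20, c=3, d=6}

Answer: {b=20, c=3, d=6}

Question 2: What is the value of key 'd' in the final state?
Answer: 5

Derivation:
Track key 'd' through all 10 events:
  event 1 (t=2: INC d by 6): d (absent) -> 6
  event 2 (t=7: INC c by 3): d unchanged
  event 3 (t=16: INC b by 8): d unchanged
  event 4 (t=24: SET b = 20): d unchanged
  event 5 (t=25: DEL d): d 6 -> (absent)
  event 6 (t=32: SET d = 44): d (absent) -> 44
  event 7 (t=42: SET d = 11): d 44 -> 11
  event 8 (t=44: SET b = -10): d unchanged
  event 9 (t=45: DEC a by 3): d unchanged
  event 10 (t=46: SET d = 5): d 11 -> 5
Final: d = 5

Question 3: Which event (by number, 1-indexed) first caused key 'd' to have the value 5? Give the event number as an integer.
Answer: 10

Derivation:
Looking for first event where d becomes 5:
  event 1: d = 6
  event 2: d = 6
  event 3: d = 6
  event 4: d = 6
  event 5: d = (absent)
  event 6: d = 44
  event 7: d = 11
  event 8: d = 11
  event 9: d = 11
  event 10: d 11 -> 5  <-- first match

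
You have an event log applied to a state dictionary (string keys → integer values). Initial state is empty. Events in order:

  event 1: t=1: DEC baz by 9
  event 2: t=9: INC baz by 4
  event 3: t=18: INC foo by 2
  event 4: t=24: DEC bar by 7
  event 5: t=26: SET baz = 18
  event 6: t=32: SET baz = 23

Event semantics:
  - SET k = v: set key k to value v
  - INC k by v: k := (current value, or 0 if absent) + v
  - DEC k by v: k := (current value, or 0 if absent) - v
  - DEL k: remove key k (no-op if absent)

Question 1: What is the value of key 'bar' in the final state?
Track key 'bar' through all 6 events:
  event 1 (t=1: DEC baz by 9): bar unchanged
  event 2 (t=9: INC baz by 4): bar unchanged
  event 3 (t=18: INC foo by 2): bar unchanged
  event 4 (t=24: DEC bar by 7): bar (absent) -> -7
  event 5 (t=26: SET baz = 18): bar unchanged
  event 6 (t=32: SET baz = 23): bar unchanged
Final: bar = -7

Answer: -7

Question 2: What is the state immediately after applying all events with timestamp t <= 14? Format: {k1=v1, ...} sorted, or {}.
Answer: {baz=-5}

Derivation:
Apply events with t <= 14 (2 events):
  after event 1 (t=1: DEC baz by 9): {baz=-9}
  after event 2 (t=9: INC baz by 4): {baz=-5}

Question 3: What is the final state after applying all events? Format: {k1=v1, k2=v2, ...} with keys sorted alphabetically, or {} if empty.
Answer: {bar=-7, baz=23, foo=2}

Derivation:
  after event 1 (t=1: DEC baz by 9): {baz=-9}
  after event 2 (t=9: INC baz by 4): {baz=-5}
  after event 3 (t=18: INC foo by 2): {baz=-5, foo=2}
  after event 4 (t=24: DEC bar by 7): {bar=-7, baz=-5, foo=2}
  after event 5 (t=26: SET baz = 18): {bar=-7, baz=18, foo=2}
  after event 6 (t=32: SET baz = 23): {bar=-7, baz=23, foo=2}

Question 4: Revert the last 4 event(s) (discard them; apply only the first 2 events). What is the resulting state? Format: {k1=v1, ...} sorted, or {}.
Answer: {baz=-5}

Derivation:
Keep first 2 events (discard last 4):
  after event 1 (t=1: DEC baz by 9): {baz=-9}
  after event 2 (t=9: INC baz by 4): {baz=-5}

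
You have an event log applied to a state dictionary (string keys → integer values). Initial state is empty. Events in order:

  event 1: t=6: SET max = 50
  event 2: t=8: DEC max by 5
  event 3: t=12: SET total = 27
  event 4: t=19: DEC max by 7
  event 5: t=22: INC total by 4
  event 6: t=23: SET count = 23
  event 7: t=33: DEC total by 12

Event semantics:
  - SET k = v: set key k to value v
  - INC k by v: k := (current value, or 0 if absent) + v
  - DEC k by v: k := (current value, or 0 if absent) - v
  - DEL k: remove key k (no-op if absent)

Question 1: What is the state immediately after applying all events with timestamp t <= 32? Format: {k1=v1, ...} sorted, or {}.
Answer: {count=23, max=38, total=31}

Derivation:
Apply events with t <= 32 (6 events):
  after event 1 (t=6: SET max = 50): {max=50}
  after event 2 (t=8: DEC max by 5): {max=45}
  after event 3 (t=12: SET total = 27): {max=45, total=27}
  after event 4 (t=19: DEC max by 7): {max=38, total=27}
  after event 5 (t=22: INC total by 4): {max=38, total=31}
  after event 6 (t=23: SET count = 23): {count=23, max=38, total=31}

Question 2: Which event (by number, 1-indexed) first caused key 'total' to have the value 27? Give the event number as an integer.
Answer: 3

Derivation:
Looking for first event where total becomes 27:
  event 3: total (absent) -> 27  <-- first match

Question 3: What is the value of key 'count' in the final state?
Track key 'count' through all 7 events:
  event 1 (t=6: SET max = 50): count unchanged
  event 2 (t=8: DEC max by 5): count unchanged
  event 3 (t=12: SET total = 27): count unchanged
  event 4 (t=19: DEC max by 7): count unchanged
  event 5 (t=22: INC total by 4): count unchanged
  event 6 (t=23: SET count = 23): count (absent) -> 23
  event 7 (t=33: DEC total by 12): count unchanged
Final: count = 23

Answer: 23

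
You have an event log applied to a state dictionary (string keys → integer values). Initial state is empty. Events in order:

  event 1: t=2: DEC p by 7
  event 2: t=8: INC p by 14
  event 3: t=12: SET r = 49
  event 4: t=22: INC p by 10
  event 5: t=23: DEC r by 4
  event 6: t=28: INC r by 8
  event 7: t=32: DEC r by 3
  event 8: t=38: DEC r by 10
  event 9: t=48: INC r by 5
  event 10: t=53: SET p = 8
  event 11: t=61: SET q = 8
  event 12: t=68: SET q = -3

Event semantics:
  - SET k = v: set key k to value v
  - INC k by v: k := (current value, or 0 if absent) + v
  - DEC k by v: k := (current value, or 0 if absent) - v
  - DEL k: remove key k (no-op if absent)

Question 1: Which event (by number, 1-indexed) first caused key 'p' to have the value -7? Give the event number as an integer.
Answer: 1

Derivation:
Looking for first event where p becomes -7:
  event 1: p (absent) -> -7  <-- first match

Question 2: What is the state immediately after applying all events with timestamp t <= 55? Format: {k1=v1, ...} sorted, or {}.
Answer: {p=8, r=45}

Derivation:
Apply events with t <= 55 (10 events):
  after event 1 (t=2: DEC p by 7): {p=-7}
  after event 2 (t=8: INC p by 14): {p=7}
  after event 3 (t=12: SET r = 49): {p=7, r=49}
  after event 4 (t=22: INC p by 10): {p=17, r=49}
  after event 5 (t=23: DEC r by 4): {p=17, r=45}
  after event 6 (t=28: INC r by 8): {p=17, r=53}
  after event 7 (t=32: DEC r by 3): {p=17, r=50}
  after event 8 (t=38: DEC r by 10): {p=17, r=40}
  after event 9 (t=48: INC r by 5): {p=17, r=45}
  after event 10 (t=53: SET p = 8): {p=8, r=45}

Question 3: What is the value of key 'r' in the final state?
Track key 'r' through all 12 events:
  event 1 (t=2: DEC p by 7): r unchanged
  event 2 (t=8: INC p by 14): r unchanged
  event 3 (t=12: SET r = 49): r (absent) -> 49
  event 4 (t=22: INC p by 10): r unchanged
  event 5 (t=23: DEC r by 4): r 49 -> 45
  event 6 (t=28: INC r by 8): r 45 -> 53
  event 7 (t=32: DEC r by 3): r 53 -> 50
  event 8 (t=38: DEC r by 10): r 50 -> 40
  event 9 (t=48: INC r by 5): r 40 -> 45
  event 10 (t=53: SET p = 8): r unchanged
  event 11 (t=61: SET q = 8): r unchanged
  event 12 (t=68: SET q = -3): r unchanged
Final: r = 45

Answer: 45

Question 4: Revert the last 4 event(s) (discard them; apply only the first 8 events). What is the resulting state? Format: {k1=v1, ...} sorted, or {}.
Answer: {p=17, r=40}

Derivation:
Keep first 8 events (discard last 4):
  after event 1 (t=2: DEC p by 7): {p=-7}
  after event 2 (t=8: INC p by 14): {p=7}
  after event 3 (t=12: SET r = 49): {p=7, r=49}
  after event 4 (t=22: INC p by 10): {p=17, r=49}
  after event 5 (t=23: DEC r by 4): {p=17, r=45}
  after event 6 (t=28: INC r by 8): {p=17, r=53}
  after event 7 (t=32: DEC r by 3): {p=17, r=50}
  after event 8 (t=38: DEC r by 10): {p=17, r=40}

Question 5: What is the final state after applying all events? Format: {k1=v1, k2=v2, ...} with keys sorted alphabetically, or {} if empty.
  after event 1 (t=2: DEC p by 7): {p=-7}
  after event 2 (t=8: INC p by 14): {p=7}
  after event 3 (t=12: SET r = 49): {p=7, r=49}
  after event 4 (t=22: INC p by 10): {p=17, r=49}
  after event 5 (t=23: DEC r by 4): {p=17, r=45}
  after event 6 (t=28: INC r by 8): {p=17, r=53}
  after event 7 (t=32: DEC r by 3): {p=17, r=50}
  after event 8 (t=38: DEC r by 10): {p=17, r=40}
  after event 9 (t=48: INC r by 5): {p=17, r=45}
  after event 10 (t=53: SET p = 8): {p=8, r=45}
  after event 11 (t=61: SET q = 8): {p=8, q=8, r=45}
  after event 12 (t=68: SET q = -3): {p=8, q=-3, r=45}

Answer: {p=8, q=-3, r=45}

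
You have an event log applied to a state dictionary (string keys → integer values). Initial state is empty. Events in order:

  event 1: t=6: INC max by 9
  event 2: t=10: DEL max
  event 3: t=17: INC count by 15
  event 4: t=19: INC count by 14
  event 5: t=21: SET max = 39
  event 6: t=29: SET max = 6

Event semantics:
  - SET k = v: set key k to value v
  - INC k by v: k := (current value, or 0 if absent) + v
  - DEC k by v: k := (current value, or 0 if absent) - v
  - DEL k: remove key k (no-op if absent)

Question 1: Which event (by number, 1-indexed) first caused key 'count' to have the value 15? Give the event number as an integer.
Looking for first event where count becomes 15:
  event 3: count (absent) -> 15  <-- first match

Answer: 3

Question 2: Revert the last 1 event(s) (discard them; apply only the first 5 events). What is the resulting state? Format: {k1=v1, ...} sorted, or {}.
Answer: {count=29, max=39}

Derivation:
Keep first 5 events (discard last 1):
  after event 1 (t=6: INC max by 9): {max=9}
  after event 2 (t=10: DEL max): {}
  after event 3 (t=17: INC count by 15): {count=15}
  after event 4 (t=19: INC count by 14): {count=29}
  after event 5 (t=21: SET max = 39): {count=29, max=39}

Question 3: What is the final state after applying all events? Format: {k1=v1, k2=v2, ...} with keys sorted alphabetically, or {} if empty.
  after event 1 (t=6: INC max by 9): {max=9}
  after event 2 (t=10: DEL max): {}
  after event 3 (t=17: INC count by 15): {count=15}
  after event 4 (t=19: INC count by 14): {count=29}
  after event 5 (t=21: SET max = 39): {count=29, max=39}
  after event 6 (t=29: SET max = 6): {count=29, max=6}

Answer: {count=29, max=6}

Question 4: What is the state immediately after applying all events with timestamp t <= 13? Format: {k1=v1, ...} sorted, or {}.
Apply events with t <= 13 (2 events):
  after event 1 (t=6: INC max by 9): {max=9}
  after event 2 (t=10: DEL max): {}

Answer: {}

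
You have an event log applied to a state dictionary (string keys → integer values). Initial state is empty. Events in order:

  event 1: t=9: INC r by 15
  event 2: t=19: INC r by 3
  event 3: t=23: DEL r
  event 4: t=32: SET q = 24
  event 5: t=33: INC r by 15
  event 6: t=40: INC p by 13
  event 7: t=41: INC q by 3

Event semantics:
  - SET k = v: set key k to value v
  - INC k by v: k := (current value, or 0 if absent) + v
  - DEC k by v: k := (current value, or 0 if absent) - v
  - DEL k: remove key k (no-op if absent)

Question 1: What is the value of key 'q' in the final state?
Track key 'q' through all 7 events:
  event 1 (t=9: INC r by 15): q unchanged
  event 2 (t=19: INC r by 3): q unchanged
  event 3 (t=23: DEL r): q unchanged
  event 4 (t=32: SET q = 24): q (absent) -> 24
  event 5 (t=33: INC r by 15): q unchanged
  event 6 (t=40: INC p by 13): q unchanged
  event 7 (t=41: INC q by 3): q 24 -> 27
Final: q = 27

Answer: 27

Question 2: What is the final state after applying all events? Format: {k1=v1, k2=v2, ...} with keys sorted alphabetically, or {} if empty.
Answer: {p=13, q=27, r=15}

Derivation:
  after event 1 (t=9: INC r by 15): {r=15}
  after event 2 (t=19: INC r by 3): {r=18}
  after event 3 (t=23: DEL r): {}
  after event 4 (t=32: SET q = 24): {q=24}
  after event 5 (t=33: INC r by 15): {q=24, r=15}
  after event 6 (t=40: INC p by 13): {p=13, q=24, r=15}
  after event 7 (t=41: INC q by 3): {p=13, q=27, r=15}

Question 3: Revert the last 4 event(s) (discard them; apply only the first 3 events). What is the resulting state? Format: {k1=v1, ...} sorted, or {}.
Answer: {}

Derivation:
Keep first 3 events (discard last 4):
  after event 1 (t=9: INC r by 15): {r=15}
  after event 2 (t=19: INC r by 3): {r=18}
  after event 3 (t=23: DEL r): {}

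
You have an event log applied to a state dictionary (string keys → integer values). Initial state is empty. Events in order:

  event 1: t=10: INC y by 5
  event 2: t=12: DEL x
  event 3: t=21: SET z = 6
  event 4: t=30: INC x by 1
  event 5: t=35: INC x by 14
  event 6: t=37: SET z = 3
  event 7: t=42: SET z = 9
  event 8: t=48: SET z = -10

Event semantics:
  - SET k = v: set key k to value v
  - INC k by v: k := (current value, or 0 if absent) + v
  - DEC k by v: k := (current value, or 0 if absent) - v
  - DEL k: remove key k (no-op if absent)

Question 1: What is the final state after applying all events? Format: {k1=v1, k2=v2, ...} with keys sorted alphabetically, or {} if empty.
Answer: {x=15, y=5, z=-10}

Derivation:
  after event 1 (t=10: INC y by 5): {y=5}
  after event 2 (t=12: DEL x): {y=5}
  after event 3 (t=21: SET z = 6): {y=5, z=6}
  after event 4 (t=30: INC x by 1): {x=1, y=5, z=6}
  after event 5 (t=35: INC x by 14): {x=15, y=5, z=6}
  after event 6 (t=37: SET z = 3): {x=15, y=5, z=3}
  after event 7 (t=42: SET z = 9): {x=15, y=5, z=9}
  after event 8 (t=48: SET z = -10): {x=15, y=5, z=-10}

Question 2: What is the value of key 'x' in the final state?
Answer: 15

Derivation:
Track key 'x' through all 8 events:
  event 1 (t=10: INC y by 5): x unchanged
  event 2 (t=12: DEL x): x (absent) -> (absent)
  event 3 (t=21: SET z = 6): x unchanged
  event 4 (t=30: INC x by 1): x (absent) -> 1
  event 5 (t=35: INC x by 14): x 1 -> 15
  event 6 (t=37: SET z = 3): x unchanged
  event 7 (t=42: SET z = 9): x unchanged
  event 8 (t=48: SET z = -10): x unchanged
Final: x = 15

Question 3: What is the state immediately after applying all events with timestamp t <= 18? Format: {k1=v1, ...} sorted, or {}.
Apply events with t <= 18 (2 events):
  after event 1 (t=10: INC y by 5): {y=5}
  after event 2 (t=12: DEL x): {y=5}

Answer: {y=5}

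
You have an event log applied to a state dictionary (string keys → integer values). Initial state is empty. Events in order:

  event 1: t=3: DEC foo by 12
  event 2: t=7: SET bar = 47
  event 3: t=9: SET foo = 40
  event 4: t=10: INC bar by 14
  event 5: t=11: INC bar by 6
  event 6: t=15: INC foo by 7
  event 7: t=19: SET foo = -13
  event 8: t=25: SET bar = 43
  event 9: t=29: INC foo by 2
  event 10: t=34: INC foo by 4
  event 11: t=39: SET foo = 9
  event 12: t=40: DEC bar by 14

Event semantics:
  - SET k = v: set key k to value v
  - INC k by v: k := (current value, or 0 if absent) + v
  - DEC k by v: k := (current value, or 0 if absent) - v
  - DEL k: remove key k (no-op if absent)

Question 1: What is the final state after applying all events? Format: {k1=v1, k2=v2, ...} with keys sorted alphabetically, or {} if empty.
  after event 1 (t=3: DEC foo by 12): {foo=-12}
  after event 2 (t=7: SET bar = 47): {bar=47, foo=-12}
  after event 3 (t=9: SET foo = 40): {bar=47, foo=40}
  after event 4 (t=10: INC bar by 14): {bar=61, foo=40}
  after event 5 (t=11: INC bar by 6): {bar=67, foo=40}
  after event 6 (t=15: INC foo by 7): {bar=67, foo=47}
  after event 7 (t=19: SET foo = -13): {bar=67, foo=-13}
  after event 8 (t=25: SET bar = 43): {bar=43, foo=-13}
  after event 9 (t=29: INC foo by 2): {bar=43, foo=-11}
  after event 10 (t=34: INC foo by 4): {bar=43, foo=-7}
  after event 11 (t=39: SET foo = 9): {bar=43, foo=9}
  after event 12 (t=40: DEC bar by 14): {bar=29, foo=9}

Answer: {bar=29, foo=9}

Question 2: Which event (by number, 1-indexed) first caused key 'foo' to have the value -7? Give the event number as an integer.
Looking for first event where foo becomes -7:
  event 1: foo = -12
  event 2: foo = -12
  event 3: foo = 40
  event 4: foo = 40
  event 5: foo = 40
  event 6: foo = 47
  event 7: foo = -13
  event 8: foo = -13
  event 9: foo = -11
  event 10: foo -11 -> -7  <-- first match

Answer: 10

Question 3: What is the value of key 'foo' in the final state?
Answer: 9

Derivation:
Track key 'foo' through all 12 events:
  event 1 (t=3: DEC foo by 12): foo (absent) -> -12
  event 2 (t=7: SET bar = 47): foo unchanged
  event 3 (t=9: SET foo = 40): foo -12 -> 40
  event 4 (t=10: INC bar by 14): foo unchanged
  event 5 (t=11: INC bar by 6): foo unchanged
  event 6 (t=15: INC foo by 7): foo 40 -> 47
  event 7 (t=19: SET foo = -13): foo 47 -> -13
  event 8 (t=25: SET bar = 43): foo unchanged
  event 9 (t=29: INC foo by 2): foo -13 -> -11
  event 10 (t=34: INC foo by 4): foo -11 -> -7
  event 11 (t=39: SET foo = 9): foo -7 -> 9
  event 12 (t=40: DEC bar by 14): foo unchanged
Final: foo = 9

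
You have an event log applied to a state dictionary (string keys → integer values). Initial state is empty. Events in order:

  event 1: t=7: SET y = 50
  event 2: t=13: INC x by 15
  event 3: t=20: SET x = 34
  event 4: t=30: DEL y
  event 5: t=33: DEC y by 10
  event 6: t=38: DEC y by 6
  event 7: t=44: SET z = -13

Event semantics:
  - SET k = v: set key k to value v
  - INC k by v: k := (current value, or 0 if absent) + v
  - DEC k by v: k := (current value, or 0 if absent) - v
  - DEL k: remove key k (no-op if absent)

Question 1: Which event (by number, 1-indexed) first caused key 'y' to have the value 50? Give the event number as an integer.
Looking for first event where y becomes 50:
  event 1: y (absent) -> 50  <-- first match

Answer: 1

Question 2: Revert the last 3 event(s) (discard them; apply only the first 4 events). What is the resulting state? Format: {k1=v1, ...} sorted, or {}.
Keep first 4 events (discard last 3):
  after event 1 (t=7: SET y = 50): {y=50}
  after event 2 (t=13: INC x by 15): {x=15, y=50}
  after event 3 (t=20: SET x = 34): {x=34, y=50}
  after event 4 (t=30: DEL y): {x=34}

Answer: {x=34}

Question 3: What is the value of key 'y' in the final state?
Answer: -16

Derivation:
Track key 'y' through all 7 events:
  event 1 (t=7: SET y = 50): y (absent) -> 50
  event 2 (t=13: INC x by 15): y unchanged
  event 3 (t=20: SET x = 34): y unchanged
  event 4 (t=30: DEL y): y 50 -> (absent)
  event 5 (t=33: DEC y by 10): y (absent) -> -10
  event 6 (t=38: DEC y by 6): y -10 -> -16
  event 7 (t=44: SET z = -13): y unchanged
Final: y = -16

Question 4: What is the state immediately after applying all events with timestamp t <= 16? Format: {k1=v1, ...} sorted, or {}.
Answer: {x=15, y=50}

Derivation:
Apply events with t <= 16 (2 events):
  after event 1 (t=7: SET y = 50): {y=50}
  after event 2 (t=13: INC x by 15): {x=15, y=50}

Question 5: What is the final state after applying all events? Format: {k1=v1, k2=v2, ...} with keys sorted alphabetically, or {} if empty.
  after event 1 (t=7: SET y = 50): {y=50}
  after event 2 (t=13: INC x by 15): {x=15, y=50}
  after event 3 (t=20: SET x = 34): {x=34, y=50}
  after event 4 (t=30: DEL y): {x=34}
  after event 5 (t=33: DEC y by 10): {x=34, y=-10}
  after event 6 (t=38: DEC y by 6): {x=34, y=-16}
  after event 7 (t=44: SET z = -13): {x=34, y=-16, z=-13}

Answer: {x=34, y=-16, z=-13}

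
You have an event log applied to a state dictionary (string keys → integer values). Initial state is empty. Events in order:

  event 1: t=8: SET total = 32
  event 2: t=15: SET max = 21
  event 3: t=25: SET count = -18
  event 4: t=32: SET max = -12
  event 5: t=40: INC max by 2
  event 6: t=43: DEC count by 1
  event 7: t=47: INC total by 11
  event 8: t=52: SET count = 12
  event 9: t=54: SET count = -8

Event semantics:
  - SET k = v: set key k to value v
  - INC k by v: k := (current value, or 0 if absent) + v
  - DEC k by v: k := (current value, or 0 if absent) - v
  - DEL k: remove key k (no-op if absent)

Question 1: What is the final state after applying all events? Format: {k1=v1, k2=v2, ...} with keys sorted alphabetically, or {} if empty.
  after event 1 (t=8: SET total = 32): {total=32}
  after event 2 (t=15: SET max = 21): {max=21, total=32}
  after event 3 (t=25: SET count = -18): {count=-18, max=21, total=32}
  after event 4 (t=32: SET max = -12): {count=-18, max=-12, total=32}
  after event 5 (t=40: INC max by 2): {count=-18, max=-10, total=32}
  after event 6 (t=43: DEC count by 1): {count=-19, max=-10, total=32}
  after event 7 (t=47: INC total by 11): {count=-19, max=-10, total=43}
  after event 8 (t=52: SET count = 12): {count=12, max=-10, total=43}
  after event 9 (t=54: SET count = -8): {count=-8, max=-10, total=43}

Answer: {count=-8, max=-10, total=43}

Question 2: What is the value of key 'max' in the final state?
Track key 'max' through all 9 events:
  event 1 (t=8: SET total = 32): max unchanged
  event 2 (t=15: SET max = 21): max (absent) -> 21
  event 3 (t=25: SET count = -18): max unchanged
  event 4 (t=32: SET max = -12): max 21 -> -12
  event 5 (t=40: INC max by 2): max -12 -> -10
  event 6 (t=43: DEC count by 1): max unchanged
  event 7 (t=47: INC total by 11): max unchanged
  event 8 (t=52: SET count = 12): max unchanged
  event 9 (t=54: SET count = -8): max unchanged
Final: max = -10

Answer: -10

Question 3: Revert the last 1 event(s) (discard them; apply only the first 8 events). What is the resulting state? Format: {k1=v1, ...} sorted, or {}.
Answer: {count=12, max=-10, total=43}

Derivation:
Keep first 8 events (discard last 1):
  after event 1 (t=8: SET total = 32): {total=32}
  after event 2 (t=15: SET max = 21): {max=21, total=32}
  after event 3 (t=25: SET count = -18): {count=-18, max=21, total=32}
  after event 4 (t=32: SET max = -12): {count=-18, max=-12, total=32}
  after event 5 (t=40: INC max by 2): {count=-18, max=-10, total=32}
  after event 6 (t=43: DEC count by 1): {count=-19, max=-10, total=32}
  after event 7 (t=47: INC total by 11): {count=-19, max=-10, total=43}
  after event 8 (t=52: SET count = 12): {count=12, max=-10, total=43}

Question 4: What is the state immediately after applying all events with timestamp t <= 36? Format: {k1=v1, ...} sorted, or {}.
Answer: {count=-18, max=-12, total=32}

Derivation:
Apply events with t <= 36 (4 events):
  after event 1 (t=8: SET total = 32): {total=32}
  after event 2 (t=15: SET max = 21): {max=21, total=32}
  after event 3 (t=25: SET count = -18): {count=-18, max=21, total=32}
  after event 4 (t=32: SET max = -12): {count=-18, max=-12, total=32}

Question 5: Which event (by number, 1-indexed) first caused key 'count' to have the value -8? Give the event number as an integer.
Answer: 9

Derivation:
Looking for first event where count becomes -8:
  event 3: count = -18
  event 4: count = -18
  event 5: count = -18
  event 6: count = -19
  event 7: count = -19
  event 8: count = 12
  event 9: count 12 -> -8  <-- first match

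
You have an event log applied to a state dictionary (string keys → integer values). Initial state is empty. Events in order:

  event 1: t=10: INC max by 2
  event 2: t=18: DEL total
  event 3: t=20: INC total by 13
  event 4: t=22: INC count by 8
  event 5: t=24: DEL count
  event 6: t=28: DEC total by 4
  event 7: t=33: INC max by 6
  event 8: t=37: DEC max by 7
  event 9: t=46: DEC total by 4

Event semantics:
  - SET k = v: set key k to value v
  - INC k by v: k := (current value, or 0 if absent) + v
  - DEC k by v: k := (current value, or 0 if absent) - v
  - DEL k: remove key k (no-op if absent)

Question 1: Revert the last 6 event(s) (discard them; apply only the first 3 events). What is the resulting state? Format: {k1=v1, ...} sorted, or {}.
Keep first 3 events (discard last 6):
  after event 1 (t=10: INC max by 2): {max=2}
  after event 2 (t=18: DEL total): {max=2}
  after event 3 (t=20: INC total by 13): {max=2, total=13}

Answer: {max=2, total=13}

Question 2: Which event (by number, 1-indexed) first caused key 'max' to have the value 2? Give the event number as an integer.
Answer: 1

Derivation:
Looking for first event where max becomes 2:
  event 1: max (absent) -> 2  <-- first match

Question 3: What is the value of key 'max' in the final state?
Track key 'max' through all 9 events:
  event 1 (t=10: INC max by 2): max (absent) -> 2
  event 2 (t=18: DEL total): max unchanged
  event 3 (t=20: INC total by 13): max unchanged
  event 4 (t=22: INC count by 8): max unchanged
  event 5 (t=24: DEL count): max unchanged
  event 6 (t=28: DEC total by 4): max unchanged
  event 7 (t=33: INC max by 6): max 2 -> 8
  event 8 (t=37: DEC max by 7): max 8 -> 1
  event 9 (t=46: DEC total by 4): max unchanged
Final: max = 1

Answer: 1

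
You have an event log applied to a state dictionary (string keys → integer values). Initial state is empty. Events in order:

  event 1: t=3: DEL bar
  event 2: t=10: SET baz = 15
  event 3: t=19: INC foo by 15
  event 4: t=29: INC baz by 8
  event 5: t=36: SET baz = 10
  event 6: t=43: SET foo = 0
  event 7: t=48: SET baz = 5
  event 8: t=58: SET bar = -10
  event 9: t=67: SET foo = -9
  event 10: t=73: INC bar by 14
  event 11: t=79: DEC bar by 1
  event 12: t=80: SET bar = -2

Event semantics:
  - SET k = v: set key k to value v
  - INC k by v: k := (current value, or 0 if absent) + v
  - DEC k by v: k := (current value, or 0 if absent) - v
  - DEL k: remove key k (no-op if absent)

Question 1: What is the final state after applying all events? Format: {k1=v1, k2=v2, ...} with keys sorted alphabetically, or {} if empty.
Answer: {bar=-2, baz=5, foo=-9}

Derivation:
  after event 1 (t=3: DEL bar): {}
  after event 2 (t=10: SET baz = 15): {baz=15}
  after event 3 (t=19: INC foo by 15): {baz=15, foo=15}
  after event 4 (t=29: INC baz by 8): {baz=23, foo=15}
  after event 5 (t=36: SET baz = 10): {baz=10, foo=15}
  after event 6 (t=43: SET foo = 0): {baz=10, foo=0}
  after event 7 (t=48: SET baz = 5): {baz=5, foo=0}
  after event 8 (t=58: SET bar = -10): {bar=-10, baz=5, foo=0}
  after event 9 (t=67: SET foo = -9): {bar=-10, baz=5, foo=-9}
  after event 10 (t=73: INC bar by 14): {bar=4, baz=5, foo=-9}
  after event 11 (t=79: DEC bar by 1): {bar=3, baz=5, foo=-9}
  after event 12 (t=80: SET bar = -2): {bar=-2, baz=5, foo=-9}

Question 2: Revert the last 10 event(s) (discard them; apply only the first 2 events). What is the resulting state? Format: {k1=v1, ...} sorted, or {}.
Keep first 2 events (discard last 10):
  after event 1 (t=3: DEL bar): {}
  after event 2 (t=10: SET baz = 15): {baz=15}

Answer: {baz=15}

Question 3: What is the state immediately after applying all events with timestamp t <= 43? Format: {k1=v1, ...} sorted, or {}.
Apply events with t <= 43 (6 events):
  after event 1 (t=3: DEL bar): {}
  after event 2 (t=10: SET baz = 15): {baz=15}
  after event 3 (t=19: INC foo by 15): {baz=15, foo=15}
  after event 4 (t=29: INC baz by 8): {baz=23, foo=15}
  after event 5 (t=36: SET baz = 10): {baz=10, foo=15}
  after event 6 (t=43: SET foo = 0): {baz=10, foo=0}

Answer: {baz=10, foo=0}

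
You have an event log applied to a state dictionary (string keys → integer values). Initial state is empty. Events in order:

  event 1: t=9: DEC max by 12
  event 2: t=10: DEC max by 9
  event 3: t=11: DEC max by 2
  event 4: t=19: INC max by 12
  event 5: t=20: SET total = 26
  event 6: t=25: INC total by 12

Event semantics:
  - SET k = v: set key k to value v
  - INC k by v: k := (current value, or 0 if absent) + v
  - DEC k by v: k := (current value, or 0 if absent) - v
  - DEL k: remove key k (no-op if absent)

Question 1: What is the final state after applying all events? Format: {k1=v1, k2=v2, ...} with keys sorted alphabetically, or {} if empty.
  after event 1 (t=9: DEC max by 12): {max=-12}
  after event 2 (t=10: DEC max by 9): {max=-21}
  after event 3 (t=11: DEC max by 2): {max=-23}
  after event 4 (t=19: INC max by 12): {max=-11}
  after event 5 (t=20: SET total = 26): {max=-11, total=26}
  after event 6 (t=25: INC total by 12): {max=-11, total=38}

Answer: {max=-11, total=38}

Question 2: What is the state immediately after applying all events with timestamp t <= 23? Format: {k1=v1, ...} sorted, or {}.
Answer: {max=-11, total=26}

Derivation:
Apply events with t <= 23 (5 events):
  after event 1 (t=9: DEC max by 12): {max=-12}
  after event 2 (t=10: DEC max by 9): {max=-21}
  after event 3 (t=11: DEC max by 2): {max=-23}
  after event 4 (t=19: INC max by 12): {max=-11}
  after event 5 (t=20: SET total = 26): {max=-11, total=26}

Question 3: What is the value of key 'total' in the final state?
Track key 'total' through all 6 events:
  event 1 (t=9: DEC max by 12): total unchanged
  event 2 (t=10: DEC max by 9): total unchanged
  event 3 (t=11: DEC max by 2): total unchanged
  event 4 (t=19: INC max by 12): total unchanged
  event 5 (t=20: SET total = 26): total (absent) -> 26
  event 6 (t=25: INC total by 12): total 26 -> 38
Final: total = 38

Answer: 38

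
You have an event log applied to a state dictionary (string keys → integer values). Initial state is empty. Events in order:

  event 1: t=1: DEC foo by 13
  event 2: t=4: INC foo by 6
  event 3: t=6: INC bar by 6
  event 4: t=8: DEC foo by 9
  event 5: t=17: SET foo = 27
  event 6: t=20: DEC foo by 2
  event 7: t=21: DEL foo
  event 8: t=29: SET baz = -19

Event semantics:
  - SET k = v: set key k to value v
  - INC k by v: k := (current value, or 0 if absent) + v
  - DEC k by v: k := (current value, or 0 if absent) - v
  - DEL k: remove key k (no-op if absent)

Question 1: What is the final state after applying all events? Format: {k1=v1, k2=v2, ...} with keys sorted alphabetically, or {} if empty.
Answer: {bar=6, baz=-19}

Derivation:
  after event 1 (t=1: DEC foo by 13): {foo=-13}
  after event 2 (t=4: INC foo by 6): {foo=-7}
  after event 3 (t=6: INC bar by 6): {bar=6, foo=-7}
  after event 4 (t=8: DEC foo by 9): {bar=6, foo=-16}
  after event 5 (t=17: SET foo = 27): {bar=6, foo=27}
  after event 6 (t=20: DEC foo by 2): {bar=6, foo=25}
  after event 7 (t=21: DEL foo): {bar=6}
  after event 8 (t=29: SET baz = -19): {bar=6, baz=-19}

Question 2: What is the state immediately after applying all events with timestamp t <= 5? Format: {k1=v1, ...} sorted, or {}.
Answer: {foo=-7}

Derivation:
Apply events with t <= 5 (2 events):
  after event 1 (t=1: DEC foo by 13): {foo=-13}
  after event 2 (t=4: INC foo by 6): {foo=-7}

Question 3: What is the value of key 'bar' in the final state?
Answer: 6

Derivation:
Track key 'bar' through all 8 events:
  event 1 (t=1: DEC foo by 13): bar unchanged
  event 2 (t=4: INC foo by 6): bar unchanged
  event 3 (t=6: INC bar by 6): bar (absent) -> 6
  event 4 (t=8: DEC foo by 9): bar unchanged
  event 5 (t=17: SET foo = 27): bar unchanged
  event 6 (t=20: DEC foo by 2): bar unchanged
  event 7 (t=21: DEL foo): bar unchanged
  event 8 (t=29: SET baz = -19): bar unchanged
Final: bar = 6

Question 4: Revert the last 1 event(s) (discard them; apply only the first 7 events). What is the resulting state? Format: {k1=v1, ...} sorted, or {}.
Answer: {bar=6}

Derivation:
Keep first 7 events (discard last 1):
  after event 1 (t=1: DEC foo by 13): {foo=-13}
  after event 2 (t=4: INC foo by 6): {foo=-7}
  after event 3 (t=6: INC bar by 6): {bar=6, foo=-7}
  after event 4 (t=8: DEC foo by 9): {bar=6, foo=-16}
  after event 5 (t=17: SET foo = 27): {bar=6, foo=27}
  after event 6 (t=20: DEC foo by 2): {bar=6, foo=25}
  after event 7 (t=21: DEL foo): {bar=6}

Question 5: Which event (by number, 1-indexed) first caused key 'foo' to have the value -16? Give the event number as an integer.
Looking for first event where foo becomes -16:
  event 1: foo = -13
  event 2: foo = -7
  event 3: foo = -7
  event 4: foo -7 -> -16  <-- first match

Answer: 4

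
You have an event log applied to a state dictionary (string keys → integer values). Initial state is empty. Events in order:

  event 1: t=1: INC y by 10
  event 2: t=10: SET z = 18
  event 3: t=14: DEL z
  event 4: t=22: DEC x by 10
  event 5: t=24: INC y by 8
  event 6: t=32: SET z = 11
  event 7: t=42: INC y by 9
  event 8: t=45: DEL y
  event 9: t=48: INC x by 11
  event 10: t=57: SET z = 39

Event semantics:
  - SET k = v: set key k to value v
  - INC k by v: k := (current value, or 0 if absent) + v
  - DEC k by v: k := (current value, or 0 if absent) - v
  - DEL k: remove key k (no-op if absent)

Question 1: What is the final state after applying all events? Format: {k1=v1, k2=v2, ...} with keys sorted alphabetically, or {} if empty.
  after event 1 (t=1: INC y by 10): {y=10}
  after event 2 (t=10: SET z = 18): {y=10, z=18}
  after event 3 (t=14: DEL z): {y=10}
  after event 4 (t=22: DEC x by 10): {x=-10, y=10}
  after event 5 (t=24: INC y by 8): {x=-10, y=18}
  after event 6 (t=32: SET z = 11): {x=-10, y=18, z=11}
  after event 7 (t=42: INC y by 9): {x=-10, y=27, z=11}
  after event 8 (t=45: DEL y): {x=-10, z=11}
  after event 9 (t=48: INC x by 11): {x=1, z=11}
  after event 10 (t=57: SET z = 39): {x=1, z=39}

Answer: {x=1, z=39}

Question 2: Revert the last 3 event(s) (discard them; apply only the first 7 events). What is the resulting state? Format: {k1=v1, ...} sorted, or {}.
Answer: {x=-10, y=27, z=11}

Derivation:
Keep first 7 events (discard last 3):
  after event 1 (t=1: INC y by 10): {y=10}
  after event 2 (t=10: SET z = 18): {y=10, z=18}
  after event 3 (t=14: DEL z): {y=10}
  after event 4 (t=22: DEC x by 10): {x=-10, y=10}
  after event 5 (t=24: INC y by 8): {x=-10, y=18}
  after event 6 (t=32: SET z = 11): {x=-10, y=18, z=11}
  after event 7 (t=42: INC y by 9): {x=-10, y=27, z=11}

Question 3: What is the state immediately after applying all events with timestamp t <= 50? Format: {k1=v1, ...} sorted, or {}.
Apply events with t <= 50 (9 events):
  after event 1 (t=1: INC y by 10): {y=10}
  after event 2 (t=10: SET z = 18): {y=10, z=18}
  after event 3 (t=14: DEL z): {y=10}
  after event 4 (t=22: DEC x by 10): {x=-10, y=10}
  after event 5 (t=24: INC y by 8): {x=-10, y=18}
  after event 6 (t=32: SET z = 11): {x=-10, y=18, z=11}
  after event 7 (t=42: INC y by 9): {x=-10, y=27, z=11}
  after event 8 (t=45: DEL y): {x=-10, z=11}
  after event 9 (t=48: INC x by 11): {x=1, z=11}

Answer: {x=1, z=11}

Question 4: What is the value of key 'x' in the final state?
Answer: 1

Derivation:
Track key 'x' through all 10 events:
  event 1 (t=1: INC y by 10): x unchanged
  event 2 (t=10: SET z = 18): x unchanged
  event 3 (t=14: DEL z): x unchanged
  event 4 (t=22: DEC x by 10): x (absent) -> -10
  event 5 (t=24: INC y by 8): x unchanged
  event 6 (t=32: SET z = 11): x unchanged
  event 7 (t=42: INC y by 9): x unchanged
  event 8 (t=45: DEL y): x unchanged
  event 9 (t=48: INC x by 11): x -10 -> 1
  event 10 (t=57: SET z = 39): x unchanged
Final: x = 1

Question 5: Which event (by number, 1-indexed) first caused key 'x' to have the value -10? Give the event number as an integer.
Looking for first event where x becomes -10:
  event 4: x (absent) -> -10  <-- first match

Answer: 4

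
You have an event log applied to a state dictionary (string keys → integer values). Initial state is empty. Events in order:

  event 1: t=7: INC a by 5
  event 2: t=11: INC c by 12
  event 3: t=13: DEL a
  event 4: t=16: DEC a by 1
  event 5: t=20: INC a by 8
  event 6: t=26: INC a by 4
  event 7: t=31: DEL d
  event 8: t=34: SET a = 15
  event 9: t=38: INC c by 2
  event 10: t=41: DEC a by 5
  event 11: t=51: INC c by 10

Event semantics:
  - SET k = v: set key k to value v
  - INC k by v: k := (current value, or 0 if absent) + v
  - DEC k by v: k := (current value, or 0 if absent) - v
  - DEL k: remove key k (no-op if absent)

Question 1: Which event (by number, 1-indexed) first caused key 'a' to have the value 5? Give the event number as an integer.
Looking for first event where a becomes 5:
  event 1: a (absent) -> 5  <-- first match

Answer: 1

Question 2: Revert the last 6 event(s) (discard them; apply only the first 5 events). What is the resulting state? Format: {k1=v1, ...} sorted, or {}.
Keep first 5 events (discard last 6):
  after event 1 (t=7: INC a by 5): {a=5}
  after event 2 (t=11: INC c by 12): {a=5, c=12}
  after event 3 (t=13: DEL a): {c=12}
  after event 4 (t=16: DEC a by 1): {a=-1, c=12}
  after event 5 (t=20: INC a by 8): {a=7, c=12}

Answer: {a=7, c=12}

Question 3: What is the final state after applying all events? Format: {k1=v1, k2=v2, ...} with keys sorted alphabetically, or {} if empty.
Answer: {a=10, c=24}

Derivation:
  after event 1 (t=7: INC a by 5): {a=5}
  after event 2 (t=11: INC c by 12): {a=5, c=12}
  after event 3 (t=13: DEL a): {c=12}
  after event 4 (t=16: DEC a by 1): {a=-1, c=12}
  after event 5 (t=20: INC a by 8): {a=7, c=12}
  after event 6 (t=26: INC a by 4): {a=11, c=12}
  after event 7 (t=31: DEL d): {a=11, c=12}
  after event 8 (t=34: SET a = 15): {a=15, c=12}
  after event 9 (t=38: INC c by 2): {a=15, c=14}
  after event 10 (t=41: DEC a by 5): {a=10, c=14}
  after event 11 (t=51: INC c by 10): {a=10, c=24}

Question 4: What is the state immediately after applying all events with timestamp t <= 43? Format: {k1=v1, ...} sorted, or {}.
Answer: {a=10, c=14}

Derivation:
Apply events with t <= 43 (10 events):
  after event 1 (t=7: INC a by 5): {a=5}
  after event 2 (t=11: INC c by 12): {a=5, c=12}
  after event 3 (t=13: DEL a): {c=12}
  after event 4 (t=16: DEC a by 1): {a=-1, c=12}
  after event 5 (t=20: INC a by 8): {a=7, c=12}
  after event 6 (t=26: INC a by 4): {a=11, c=12}
  after event 7 (t=31: DEL d): {a=11, c=12}
  after event 8 (t=34: SET a = 15): {a=15, c=12}
  after event 9 (t=38: INC c by 2): {a=15, c=14}
  after event 10 (t=41: DEC a by 5): {a=10, c=14}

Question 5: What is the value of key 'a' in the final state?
Answer: 10

Derivation:
Track key 'a' through all 11 events:
  event 1 (t=7: INC a by 5): a (absent) -> 5
  event 2 (t=11: INC c by 12): a unchanged
  event 3 (t=13: DEL a): a 5 -> (absent)
  event 4 (t=16: DEC a by 1): a (absent) -> -1
  event 5 (t=20: INC a by 8): a -1 -> 7
  event 6 (t=26: INC a by 4): a 7 -> 11
  event 7 (t=31: DEL d): a unchanged
  event 8 (t=34: SET a = 15): a 11 -> 15
  event 9 (t=38: INC c by 2): a unchanged
  event 10 (t=41: DEC a by 5): a 15 -> 10
  event 11 (t=51: INC c by 10): a unchanged
Final: a = 10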